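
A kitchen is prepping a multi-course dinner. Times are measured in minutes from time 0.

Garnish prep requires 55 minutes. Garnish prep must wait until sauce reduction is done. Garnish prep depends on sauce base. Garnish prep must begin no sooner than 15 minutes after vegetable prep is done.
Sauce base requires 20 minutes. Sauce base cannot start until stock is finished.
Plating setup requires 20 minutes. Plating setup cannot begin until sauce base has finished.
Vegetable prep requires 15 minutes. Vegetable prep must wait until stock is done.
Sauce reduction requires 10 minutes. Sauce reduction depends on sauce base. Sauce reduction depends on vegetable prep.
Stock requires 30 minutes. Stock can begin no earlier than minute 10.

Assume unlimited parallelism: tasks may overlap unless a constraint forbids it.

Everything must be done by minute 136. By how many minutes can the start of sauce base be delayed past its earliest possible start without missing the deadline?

After its own release at minute 10, stock can start at minute 10 and finishes at minute 40.
Sauce base cannot begin until stock (finishes minute 40). It runs from minute 40 to 40 + 20 = minute 60.

Working backward from the deadline:
Garnish prep must finish by minute 136; it takes 55 minutes, so it must start by 136 − 55 = minute 81.
Sauce reduction feeds into garnish prep (must start by minute 81); so sauce reduction must finish by minute 81 and therefore start by minute 71.
To finish by minute 136, plating setup (duration 20) must start no later than minute 116.
Sauce base must finish in time for sauce reduction (must start by minute 71); plating setup (must start by minute 116); garnish prep (must start by minute 81). The tightest is minute 71, so sauce base must start by 71 − 20 = minute 51.
So sauce base can start as early as minute 40 and as late as minute 51, giving 51 − 40 = 11 minutes of slack.

11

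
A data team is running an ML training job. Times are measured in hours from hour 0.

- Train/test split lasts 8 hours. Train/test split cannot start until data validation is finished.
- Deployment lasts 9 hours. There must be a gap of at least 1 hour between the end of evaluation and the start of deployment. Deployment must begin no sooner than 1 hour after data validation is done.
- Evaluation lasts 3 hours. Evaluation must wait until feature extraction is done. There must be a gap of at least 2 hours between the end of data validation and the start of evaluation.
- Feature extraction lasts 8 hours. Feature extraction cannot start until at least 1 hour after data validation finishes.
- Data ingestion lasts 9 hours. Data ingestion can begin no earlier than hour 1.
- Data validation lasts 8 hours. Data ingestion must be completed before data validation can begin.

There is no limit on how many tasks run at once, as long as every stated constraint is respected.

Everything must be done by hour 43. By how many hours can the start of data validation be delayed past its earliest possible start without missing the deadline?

3

Data ingestion cannot begin until its own release at hour 1. It runs from hour 1 to 1 + 9 = hour 10.
Data validation cannot begin until data ingestion (finishes hour 10). It runs from hour 10 to 10 + 8 = hour 18.

Working backward from the deadline:
Deployment has no dependents, so it just needs to finish by hour 43. Starting by 43 − 9 = hour 34 achieves that.
Evaluation feeds into deployment (must start by hour 34, minus 1-hour gap → hour 33); so evaluation must finish by hour 33 and therefore start by hour 30.
Since evaluation (must start by hour 30) depends on it, feature extraction must finish by hour 30. Backing off its 8-hour duration gives a latest start of hour 22.
Nothing follows train/test split; the deadline of hour 43 is its only limit. It must start by 43 − 8 = hour 35.
Data validation feeds feature extraction (must start by hour 22, minus 1-hour gap → hour 21); train/test split (must start by hour 35); evaluation (must start by hour 30, minus 2-hour gap → hour 28); deployment (must start by hour 34, minus 1-hour gap → hour 33). Taking the minimum, data validation must finish by hour 21 and start by 21 − 8 = hour 13.
So data validation can start as early as hour 10 and as late as hour 13, giving 13 − 10 = 3 hours of slack.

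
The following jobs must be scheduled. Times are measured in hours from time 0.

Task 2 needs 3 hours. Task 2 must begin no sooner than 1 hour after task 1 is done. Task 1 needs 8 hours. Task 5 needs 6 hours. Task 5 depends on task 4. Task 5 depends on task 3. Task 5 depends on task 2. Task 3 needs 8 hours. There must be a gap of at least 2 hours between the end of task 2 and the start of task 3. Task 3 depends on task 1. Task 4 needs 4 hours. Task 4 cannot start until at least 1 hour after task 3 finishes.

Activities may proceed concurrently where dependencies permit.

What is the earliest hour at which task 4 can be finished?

Nothing blocks task 1, so it runs from hour 0 to hour 8.
After task 1 (finishes hour 8, plus 1-hour gap → hour 9), task 2 can start at hour 9 and finishes at hour 12.
For task 3: task 2 (finishes hour 12, plus 2-hour gap → hour 14); task 1 (finishes hour 8). Taking the maximum gives a start of hour 14, and it finishes at 14 + 8 = hour 22.
Task 4 cannot begin until task 3 (finishes hour 22, plus 1-hour gap → hour 23). It runs from hour 23 to 23 + 4 = hour 27.

27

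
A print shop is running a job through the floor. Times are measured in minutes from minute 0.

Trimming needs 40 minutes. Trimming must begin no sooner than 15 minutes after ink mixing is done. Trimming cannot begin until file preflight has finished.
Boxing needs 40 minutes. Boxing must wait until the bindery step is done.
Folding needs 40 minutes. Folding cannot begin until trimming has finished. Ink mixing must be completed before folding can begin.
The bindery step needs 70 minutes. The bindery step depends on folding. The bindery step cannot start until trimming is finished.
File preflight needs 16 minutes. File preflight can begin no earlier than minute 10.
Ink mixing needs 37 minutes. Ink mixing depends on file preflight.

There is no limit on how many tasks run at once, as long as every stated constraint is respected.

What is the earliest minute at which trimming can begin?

File preflight waits on its own release at minute 10, so it starts at minute 10 and finishes at 10 + 16 = minute 26.
After file preflight (finishes minute 26), ink mixing can start at minute 26 and finishes at minute 63.
Trimming waits on ink mixing (finishes minute 63, plus 15-minute gap → minute 78); file preflight (finishes minute 26). The latest of these is minute 78, which is the earliest trimming can start.

78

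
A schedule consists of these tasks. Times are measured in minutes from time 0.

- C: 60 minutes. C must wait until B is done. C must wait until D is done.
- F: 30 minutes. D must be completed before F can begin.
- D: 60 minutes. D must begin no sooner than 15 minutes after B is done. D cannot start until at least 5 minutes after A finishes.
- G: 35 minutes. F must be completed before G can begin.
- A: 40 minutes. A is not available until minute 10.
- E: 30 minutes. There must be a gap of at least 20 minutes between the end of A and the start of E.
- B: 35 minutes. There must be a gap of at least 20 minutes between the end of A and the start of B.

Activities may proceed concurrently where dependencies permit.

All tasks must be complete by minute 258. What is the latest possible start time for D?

C must finish by minute 258; it takes 60 minutes, so it must start by 258 − 60 = minute 198.
G must finish by minute 258; it takes 35 minutes, so it must start by 258 − 35 = minute 223.
F feeds into G (must start by minute 223); so F must finish by minute 223 and therefore start by minute 193.
D must finish in time for C (must start by minute 198); F (must start by minute 193). The tightest is minute 193, so D must start by 193 − 60 = minute 133.

133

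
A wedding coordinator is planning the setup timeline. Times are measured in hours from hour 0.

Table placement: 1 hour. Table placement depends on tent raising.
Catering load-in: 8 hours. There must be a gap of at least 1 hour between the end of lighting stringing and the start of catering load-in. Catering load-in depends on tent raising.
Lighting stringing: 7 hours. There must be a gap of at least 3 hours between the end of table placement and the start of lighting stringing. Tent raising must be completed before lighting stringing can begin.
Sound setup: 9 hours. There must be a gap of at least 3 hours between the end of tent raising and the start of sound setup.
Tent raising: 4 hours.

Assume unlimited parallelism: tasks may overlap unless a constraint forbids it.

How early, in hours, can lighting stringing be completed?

Tent raising can start immediately at hour 0; it finishes at hour 4.
Table placement cannot begin until tent raising (finishes hour 4). It runs from hour 4 to 4 + 1 = hour 5.
For lighting stringing: table placement (finishes hour 5, plus 3-hour gap → hour 8); tent raising (finishes hour 4). Taking the maximum gives a start of hour 8, and it finishes at 8 + 7 = hour 15.

15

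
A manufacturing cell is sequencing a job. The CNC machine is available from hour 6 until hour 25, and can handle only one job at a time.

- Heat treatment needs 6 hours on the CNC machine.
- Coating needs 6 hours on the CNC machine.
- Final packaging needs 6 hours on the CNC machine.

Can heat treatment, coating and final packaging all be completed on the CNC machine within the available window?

Yes

The CNC machine window is 25 − 6 = 19 hours.
Running back to back, the jobs need 6 + 6 + 6 = 18 hours on the CNC machine.
Since 18 ≤ 19, they fit within the window.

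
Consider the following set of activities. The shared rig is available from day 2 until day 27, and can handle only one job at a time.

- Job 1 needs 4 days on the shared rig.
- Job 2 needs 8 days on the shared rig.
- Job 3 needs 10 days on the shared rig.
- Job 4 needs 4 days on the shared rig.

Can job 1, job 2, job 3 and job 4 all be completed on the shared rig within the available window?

The shared rig window is 27 − 2 = 25 days.
Running back to back, the jobs need 4 + 8 + 10 + 4 = 26 days on the shared rig.
Since 26 > 25, they cannot all fit.

No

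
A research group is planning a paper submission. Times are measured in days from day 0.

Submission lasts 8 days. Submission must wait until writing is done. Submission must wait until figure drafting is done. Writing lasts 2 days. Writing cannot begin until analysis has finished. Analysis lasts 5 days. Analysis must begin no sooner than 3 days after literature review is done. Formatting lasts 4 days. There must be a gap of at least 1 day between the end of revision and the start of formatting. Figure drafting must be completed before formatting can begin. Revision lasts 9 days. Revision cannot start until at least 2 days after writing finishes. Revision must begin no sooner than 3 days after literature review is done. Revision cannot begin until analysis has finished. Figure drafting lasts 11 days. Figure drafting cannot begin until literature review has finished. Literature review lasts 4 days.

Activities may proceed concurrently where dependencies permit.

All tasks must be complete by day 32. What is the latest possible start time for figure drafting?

Formatting must finish by day 32; it takes 4 days, so it must start by 32 − 4 = day 28.
To finish by day 32, submission (duration 8) must start no later than day 24.
For figure drafting: formatting (must start by day 28); submission (must start by day 24). The most restrictive is day 24; with an 11-day duration, figure drafting must start by day 13.

13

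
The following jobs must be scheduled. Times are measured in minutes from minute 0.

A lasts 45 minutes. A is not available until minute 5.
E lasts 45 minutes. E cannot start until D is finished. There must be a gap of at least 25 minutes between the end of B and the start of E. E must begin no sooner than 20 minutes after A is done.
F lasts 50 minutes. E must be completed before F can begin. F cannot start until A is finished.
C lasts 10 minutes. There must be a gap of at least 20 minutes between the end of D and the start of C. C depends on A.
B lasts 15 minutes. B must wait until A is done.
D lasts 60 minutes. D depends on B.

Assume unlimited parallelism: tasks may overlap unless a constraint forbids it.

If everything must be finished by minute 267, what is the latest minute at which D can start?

112

To finish by minute 267, C (duration 10) must start no later than minute 257.
Nothing follows F; the deadline of minute 267 is its only limit. It must start by 267 − 50 = minute 217.
E must finish before F (must start by minute 217). With a 45-minute duration, E must start by 217 − 45 = minute 172.
For D: C (must start by minute 257, minus 20-minute gap → minute 237); E (must start by minute 172). The most restrictive is minute 172; with a 60-minute duration, D must start by minute 112.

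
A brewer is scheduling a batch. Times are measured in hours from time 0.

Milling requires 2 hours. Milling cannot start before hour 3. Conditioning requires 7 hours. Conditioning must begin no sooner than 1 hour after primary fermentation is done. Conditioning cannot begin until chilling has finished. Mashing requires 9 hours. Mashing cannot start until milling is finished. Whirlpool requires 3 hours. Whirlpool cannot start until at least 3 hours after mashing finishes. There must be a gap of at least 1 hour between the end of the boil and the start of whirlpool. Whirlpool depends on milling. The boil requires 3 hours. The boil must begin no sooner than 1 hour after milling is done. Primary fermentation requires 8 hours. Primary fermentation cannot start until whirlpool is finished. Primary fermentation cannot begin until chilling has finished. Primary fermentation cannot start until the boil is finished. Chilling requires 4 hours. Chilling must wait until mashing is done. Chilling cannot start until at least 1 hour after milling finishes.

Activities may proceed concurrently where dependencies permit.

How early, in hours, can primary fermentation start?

20

After its own release at hour 3, milling can start at hour 3 and finishes at hour 5.
The boil waits on milling (finishes hour 5, plus 1-hour gap → hour 6), so it starts at hour 6 and finishes at 6 + 3 = hour 9.
Mashing cannot begin until milling (finishes hour 5). It runs from hour 5 to 5 + 9 = hour 14.
Chilling has to wait for mashing (finishes hour 14); milling (finishes hour 5, plus 1-hour gap → hour 6). The latest of these is hour 14, so chilling runs hour 14 to 14 + 4 = hour 18.
For whirlpool: mashing (finishes hour 14, plus 3-hour gap → hour 17); the boil (finishes hour 9, plus 1-hour gap → hour 10); milling (finishes hour 5). Taking the maximum gives a start of hour 17, and it finishes at 17 + 3 = hour 20.
Primary fermentation waits on whirlpool (finishes hour 20); chilling (finishes hour 18); the boil (finishes hour 9). The latest of these is hour 20, which is the earliest primary fermentation can start.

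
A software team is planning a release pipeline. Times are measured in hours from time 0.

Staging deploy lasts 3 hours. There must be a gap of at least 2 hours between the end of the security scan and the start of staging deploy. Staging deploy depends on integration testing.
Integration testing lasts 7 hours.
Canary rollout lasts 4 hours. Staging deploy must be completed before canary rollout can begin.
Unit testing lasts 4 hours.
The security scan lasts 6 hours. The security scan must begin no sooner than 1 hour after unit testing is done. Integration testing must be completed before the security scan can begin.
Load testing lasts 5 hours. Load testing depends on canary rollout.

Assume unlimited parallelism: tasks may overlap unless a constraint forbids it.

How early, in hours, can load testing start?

22

Nothing blocks integration testing, so it runs from hour 0 to hour 7.
Nothing blocks unit testing, so it runs from hour 0 to hour 4.
For the security scan: unit testing (finishes hour 4, plus 1-hour gap → hour 5); integration testing (finishes hour 7). Taking the maximum gives a start of hour 7, and it finishes at 7 + 6 = hour 13.
Staging deploy needs all of the security scan (finishes hour 13, plus 2-hour gap → hour 15); integration testing (finishes hour 7). That puts its earliest start at hour 15; it finishes at 15 + 3 = hour 18.
Canary rollout cannot begin until staging deploy (finishes hour 18). It runs from hour 18 to 18 + 4 = hour 22.
Load testing waits on canary rollout (finishes hour 22), so the earliest it can start is hour 22.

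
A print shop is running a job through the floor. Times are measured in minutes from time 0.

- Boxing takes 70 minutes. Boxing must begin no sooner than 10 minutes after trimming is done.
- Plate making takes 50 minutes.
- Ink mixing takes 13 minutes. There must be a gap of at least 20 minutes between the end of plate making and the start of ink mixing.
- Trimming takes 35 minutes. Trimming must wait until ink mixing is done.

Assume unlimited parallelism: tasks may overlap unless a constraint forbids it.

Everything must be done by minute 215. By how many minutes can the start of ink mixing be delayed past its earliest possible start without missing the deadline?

17

Nothing blocks plate making, so it runs from minute 0 to minute 50.
After plate making (finishes minute 50, plus 20-minute gap → minute 70), ink mixing can start at minute 70 and finishes at minute 83.

Working backward from the deadline:
Nothing follows boxing; the deadline of minute 215 is its only limit. It must start by 215 − 70 = minute 145.
Trimming has to be done before boxing (must start by minute 145, minus 10-minute gap → minute 135). That means finishing by minute 135, i.e. starting by 135 − 35 = minute 100.
Since trimming (must start by minute 100) depends on it, ink mixing must finish by minute 100. Backing off its 13-minute duration gives a latest start of minute 87.
So ink mixing can start as early as minute 70 and as late as minute 87, giving 87 − 70 = 17 minutes of slack.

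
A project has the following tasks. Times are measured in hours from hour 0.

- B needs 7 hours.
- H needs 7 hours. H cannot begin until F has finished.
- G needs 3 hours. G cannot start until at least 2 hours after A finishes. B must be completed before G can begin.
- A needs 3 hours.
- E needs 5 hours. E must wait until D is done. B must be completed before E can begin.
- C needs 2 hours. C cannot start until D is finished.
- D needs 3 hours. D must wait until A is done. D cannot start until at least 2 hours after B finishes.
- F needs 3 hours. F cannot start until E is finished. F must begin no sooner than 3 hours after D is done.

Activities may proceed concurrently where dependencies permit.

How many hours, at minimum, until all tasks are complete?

B has no prerequisites, so it starts at hour 0 and finishes at hour 7.
Nothing blocks A, so it runs from hour 0 to hour 3.
G has to wait for A (finishes hour 3, plus 2-hour gap → hour 5); B (finishes hour 7). The latest of these is hour 7, so G runs hour 7 to 7 + 3 = hour 10.
For D: A (finishes hour 3); B (finishes hour 7, plus 2-hour gap → hour 9). Taking the maximum gives a start of hour 9, and it finishes at 9 + 3 = hour 12.
E needs all of D (finishes hour 12); B (finishes hour 7). That puts its earliest start at hour 12; it finishes at 12 + 5 = hour 17.
For F: E (finishes hour 17); D (finishes hour 12, plus 3-hour gap → hour 15). Taking the maximum gives a start of hour 17, and it finishes at 17 + 3 = hour 20.
H cannot begin until F (finishes hour 20). It runs from hour 20 to 20 + 7 = hour 27.
C waits on D (finishes hour 12), so it starts at hour 12 and finishes at 12 + 2 = hour 14.
All tasks are finished once the last one completes. Finish times: A at 3, B at 7, C at 14, D at 12, E at 17, F at 20, G at 10, H at 27. The latest is hour 27.

27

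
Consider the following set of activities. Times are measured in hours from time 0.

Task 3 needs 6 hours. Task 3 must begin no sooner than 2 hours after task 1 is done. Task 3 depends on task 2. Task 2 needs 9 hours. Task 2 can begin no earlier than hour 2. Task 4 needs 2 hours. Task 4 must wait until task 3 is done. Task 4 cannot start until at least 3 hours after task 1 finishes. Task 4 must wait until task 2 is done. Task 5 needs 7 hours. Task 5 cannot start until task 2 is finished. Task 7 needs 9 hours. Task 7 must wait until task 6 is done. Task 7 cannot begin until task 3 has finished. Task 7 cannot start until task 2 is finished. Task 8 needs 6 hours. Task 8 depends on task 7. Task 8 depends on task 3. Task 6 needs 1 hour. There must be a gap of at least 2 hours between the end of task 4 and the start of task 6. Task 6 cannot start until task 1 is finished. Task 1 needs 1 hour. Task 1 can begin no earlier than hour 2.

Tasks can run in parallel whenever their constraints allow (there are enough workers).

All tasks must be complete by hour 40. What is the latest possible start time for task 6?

To finish by hour 40, task 8 (duration 6) must start no later than hour 34.
Task 7 has to be done before task 8 (must start by hour 34). That means finishing by hour 34, i.e. starting by 34 − 9 = hour 25.
Task 6 feeds into task 7 (must start by hour 25); so task 6 must finish by hour 25 and therefore start by hour 24.

24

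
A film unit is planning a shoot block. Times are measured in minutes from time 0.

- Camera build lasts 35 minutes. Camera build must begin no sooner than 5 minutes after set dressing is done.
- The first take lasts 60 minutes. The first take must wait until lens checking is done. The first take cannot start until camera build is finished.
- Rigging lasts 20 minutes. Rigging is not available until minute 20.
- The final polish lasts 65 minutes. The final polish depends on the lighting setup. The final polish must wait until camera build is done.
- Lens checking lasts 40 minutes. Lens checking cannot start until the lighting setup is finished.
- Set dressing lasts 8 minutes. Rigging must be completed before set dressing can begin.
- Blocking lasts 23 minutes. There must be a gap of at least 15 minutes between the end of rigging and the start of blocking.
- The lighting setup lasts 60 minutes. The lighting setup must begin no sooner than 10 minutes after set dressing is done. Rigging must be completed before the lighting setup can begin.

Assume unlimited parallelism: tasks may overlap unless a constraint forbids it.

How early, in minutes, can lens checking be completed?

158

After its own release at minute 20, rigging can start at minute 20 and finishes at minute 40.
After rigging (finishes minute 40), set dressing can start at minute 40 and finishes at minute 48.
The lighting setup needs all of set dressing (finishes minute 48, plus 10-minute gap → minute 58); rigging (finishes minute 40). That puts its earliest start at minute 58; it finishes at 58 + 60 = minute 118.
Lens checking cannot begin until the lighting setup (finishes minute 118). It runs from minute 118 to 118 + 40 = minute 158.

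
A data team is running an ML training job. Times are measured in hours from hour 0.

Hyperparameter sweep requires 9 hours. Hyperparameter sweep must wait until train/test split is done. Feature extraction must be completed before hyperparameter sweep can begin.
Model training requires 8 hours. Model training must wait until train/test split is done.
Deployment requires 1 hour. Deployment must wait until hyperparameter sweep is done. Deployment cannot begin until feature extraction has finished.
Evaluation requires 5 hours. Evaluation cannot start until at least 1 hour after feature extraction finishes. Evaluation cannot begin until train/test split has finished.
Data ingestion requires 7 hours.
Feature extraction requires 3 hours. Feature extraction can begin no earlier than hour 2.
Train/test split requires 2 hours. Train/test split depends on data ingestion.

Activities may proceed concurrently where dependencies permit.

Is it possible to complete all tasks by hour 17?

No

Feature extraction waits on its own release at hour 2, so it starts at hour 2 and finishes at 2 + 3 = hour 5.
Data ingestion has no prerequisites, so it starts at hour 0 and finishes at hour 7.
After data ingestion (finishes hour 7), train/test split can start at hour 7 and finishes at hour 9.
Evaluation needs all of feature extraction (finishes hour 5, plus 1-hour gap → hour 6); train/test split (finishes hour 9). That puts its earliest start at hour 9; it finishes at 9 + 5 = hour 14.
After train/test split (finishes hour 9), model training can start at hour 9 and finishes at hour 17.
For hyperparameter sweep: train/test split (finishes hour 9); feature extraction (finishes hour 5). Taking the maximum gives a start of hour 9, and it finishes at 9 + 9 = hour 18.
Deployment needs all of hyperparameter sweep (finishes hour 18); feature extraction (finishes hour 5). That puts its earliest start at hour 18; it finishes at 18 + 1 = hour 19.
The earliest everything can be done is hour 19, which is after the deadline of 17, so it is not possible.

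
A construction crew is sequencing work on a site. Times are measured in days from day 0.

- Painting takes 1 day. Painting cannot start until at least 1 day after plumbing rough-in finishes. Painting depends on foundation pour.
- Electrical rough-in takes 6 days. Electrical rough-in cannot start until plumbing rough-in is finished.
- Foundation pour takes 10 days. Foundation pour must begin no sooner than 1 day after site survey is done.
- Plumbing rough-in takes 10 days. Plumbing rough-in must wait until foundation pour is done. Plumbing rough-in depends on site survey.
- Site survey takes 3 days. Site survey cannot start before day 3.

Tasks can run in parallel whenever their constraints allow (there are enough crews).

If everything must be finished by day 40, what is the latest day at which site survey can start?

10

Electrical rough-in has no dependents, so it just needs to finish by day 40. Starting by 40 − 6 = day 34 achieves that.
Painting has no dependents, so it just needs to finish by day 40. Starting by 40 − 1 = day 39 achieves that.
Plumbing rough-in feeds electrical rough-in (must start by day 34); painting (must start by day 39, minus 1-day gap → day 38). Taking the minimum, plumbing rough-in must finish by day 34 and start by 34 − 10 = day 24.
Foundation pour feeds plumbing rough-in (must start by day 24); painting (must start by day 39). Taking the minimum, foundation pour must finish by day 24 and start by 24 − 10 = day 14.
Site survey must finish in time for foundation pour (must start by day 14, minus 1-day gap → day 13); plumbing rough-in (must start by day 24). The tightest is day 13, so site survey must start by 13 − 3 = day 10.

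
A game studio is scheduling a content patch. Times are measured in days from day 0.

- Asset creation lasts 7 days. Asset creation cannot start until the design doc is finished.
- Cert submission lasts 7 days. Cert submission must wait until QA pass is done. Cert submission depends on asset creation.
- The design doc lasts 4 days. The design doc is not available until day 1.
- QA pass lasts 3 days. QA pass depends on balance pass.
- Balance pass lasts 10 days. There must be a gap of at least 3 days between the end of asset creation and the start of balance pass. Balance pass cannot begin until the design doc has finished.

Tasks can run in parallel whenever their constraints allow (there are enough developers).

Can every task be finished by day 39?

After its own release at day 1, the design doc can start at day 1 and finishes at day 5.
Asset creation waits on the design doc (finishes day 5), so it starts at day 5 and finishes at 5 + 7 = day 12.
Balance pass cannot start until asset creation (finishes day 12, plus 3-day gap → day 15); the design doc (finishes day 5). The controlling bound is day 15, so balance pass finishes at 15 + 10 = day 25.
QA pass waits on balance pass (finishes day 25), so it starts at day 25 and finishes at 25 + 3 = day 28.
Cert submission has to wait for QA pass (finishes day 28); asset creation (finishes day 12). The latest of these is day 28, so cert submission runs day 28 to 28 + 7 = day 35.
Every task is finished by day 35, which is no later than the deadline of 39, so the schedule is feasible.

Yes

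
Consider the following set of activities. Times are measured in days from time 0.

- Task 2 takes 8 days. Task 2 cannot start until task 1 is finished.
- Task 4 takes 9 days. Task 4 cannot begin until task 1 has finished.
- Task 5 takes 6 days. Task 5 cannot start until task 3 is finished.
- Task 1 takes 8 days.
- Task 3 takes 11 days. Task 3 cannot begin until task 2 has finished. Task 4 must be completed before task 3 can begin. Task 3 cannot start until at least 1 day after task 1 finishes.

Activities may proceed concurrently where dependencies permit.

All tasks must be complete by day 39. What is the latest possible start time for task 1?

5

To finish by day 39, task 5 (duration 6) must start no later than day 33.
Task 3 must finish before task 5 (must start by day 33). With an 11-day duration, task 3 must start by 33 − 11 = day 22.
Task 2 must finish before task 3 (must start by day 22). With an 8-day duration, task 2 must start by 22 − 8 = day 14.
Task 4 has to be done before task 3 (must start by day 22). That means finishing by day 22, i.e. starting by 22 − 9 = day 13.
Task 1 feeds task 2 (must start by day 14); task 3 (must start by day 22, minus 1-day gap → day 21); task 4 (must start by day 13). Taking the minimum, task 1 must finish by day 13 and start by 13 − 8 = day 5.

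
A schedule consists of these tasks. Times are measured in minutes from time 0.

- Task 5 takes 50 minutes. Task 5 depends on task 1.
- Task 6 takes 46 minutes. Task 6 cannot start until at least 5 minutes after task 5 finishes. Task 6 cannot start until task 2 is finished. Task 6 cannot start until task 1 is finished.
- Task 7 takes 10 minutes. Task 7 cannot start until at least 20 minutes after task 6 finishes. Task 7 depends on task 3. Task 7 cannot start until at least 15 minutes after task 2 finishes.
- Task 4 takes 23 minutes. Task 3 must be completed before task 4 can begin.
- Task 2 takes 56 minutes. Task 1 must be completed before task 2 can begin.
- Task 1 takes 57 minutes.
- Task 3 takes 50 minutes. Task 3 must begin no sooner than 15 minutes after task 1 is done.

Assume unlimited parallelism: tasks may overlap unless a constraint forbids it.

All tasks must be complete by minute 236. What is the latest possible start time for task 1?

47

Task 7 has no dependents, so it just needs to finish by minute 236. Starting by 236 − 10 = minute 226 achieves that.
Task 6 must finish before task 7 (must start by minute 226, minus 20-minute gap → minute 206). With a 46-minute duration, task 6 must start by 206 − 46 = minute 160.
For task 2: task 6 (must start by minute 160); task 7 (must start by minute 226, minus 15-minute gap → minute 211). The most restrictive is minute 160; with a 56-minute duration, task 2 must start by minute 104.
Nothing follows task 4; the deadline of minute 236 is its only limit. It must start by 236 − 23 = minute 213.
Task 3 has several dependents: task 4 (must start by minute 213); task 7 (must start by minute 226). The earliest of those limits is minute 213, so task 3 must start by 213 − 50 = minute 163.
Task 5 must finish before task 6 (must start by minute 160, minus 5-minute gap → minute 155). With a 50-minute duration, task 5 must start by 155 − 50 = minute 105.
For task 1: task 2 (must start by minute 104); task 3 (must start by minute 163, minus 15-minute gap → minute 148); task 5 (must start by minute 105); task 6 (must start by minute 160). The most restrictive is minute 104; with a 57-minute duration, task 1 must start by minute 47.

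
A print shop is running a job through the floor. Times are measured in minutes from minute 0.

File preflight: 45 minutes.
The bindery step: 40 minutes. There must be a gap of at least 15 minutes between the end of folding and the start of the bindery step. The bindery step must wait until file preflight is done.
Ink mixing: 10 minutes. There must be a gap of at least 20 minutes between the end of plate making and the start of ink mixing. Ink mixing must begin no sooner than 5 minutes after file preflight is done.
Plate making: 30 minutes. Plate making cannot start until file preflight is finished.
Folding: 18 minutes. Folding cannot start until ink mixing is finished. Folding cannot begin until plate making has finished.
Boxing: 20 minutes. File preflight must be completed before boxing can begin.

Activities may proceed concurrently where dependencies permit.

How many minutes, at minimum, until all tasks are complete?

File preflight can start immediately at minute 0; it finishes at minute 45.
Boxing cannot begin until file preflight (finishes minute 45). It runs from minute 45 to 45 + 20 = minute 65.
Plate making waits on file preflight (finishes minute 45), so it starts at minute 45 and finishes at 45 + 30 = minute 75.
For ink mixing: plate making (finishes minute 75, plus 20-minute gap → minute 95); file preflight (finishes minute 45, plus 5-minute gap → minute 50). Taking the maximum gives a start of minute 95, and it finishes at 95 + 10 = minute 105.
For folding: ink mixing (finishes minute 105); plate making (finishes minute 75). Taking the maximum gives a start of minute 105, and it finishes at 105 + 18 = minute 123.
The bindery step cannot start until folding (finishes minute 123, plus 15-minute gap → minute 138); file preflight (finishes minute 45). The controlling bound is minute 138, so the bindery step finishes at 138 + 40 = minute 178.
All tasks are finished once the last one completes. Finish times: File preflight at 45, Plate making at 75, Ink mixing at 105, Folding at 123, The bindery step at 178, Boxing at 65. The latest is minute 178.

178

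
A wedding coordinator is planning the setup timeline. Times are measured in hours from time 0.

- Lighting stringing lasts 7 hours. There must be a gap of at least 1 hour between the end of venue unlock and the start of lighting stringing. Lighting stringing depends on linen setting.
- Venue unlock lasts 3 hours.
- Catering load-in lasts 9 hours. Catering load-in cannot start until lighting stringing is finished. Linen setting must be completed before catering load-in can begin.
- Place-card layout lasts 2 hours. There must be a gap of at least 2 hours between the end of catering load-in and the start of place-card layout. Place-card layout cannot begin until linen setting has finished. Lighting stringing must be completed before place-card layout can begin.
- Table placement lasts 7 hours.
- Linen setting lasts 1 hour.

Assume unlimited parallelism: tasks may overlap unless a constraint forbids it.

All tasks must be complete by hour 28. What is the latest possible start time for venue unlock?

Nothing follows place-card layout; the deadline of hour 28 is its only limit. It must start by 28 − 2 = hour 26.
Catering load-in feeds into place-card layout (must start by hour 26, minus 2-hour gap → hour 24); so catering load-in must finish by hour 24 and therefore start by hour 15.
Lighting stringing must finish in time for catering load-in (must start by hour 15); place-card layout (must start by hour 26). The tightest is hour 15, so lighting stringing must start by 15 − 7 = hour 8.
Since lighting stringing (must start by hour 8, minus 1-hour gap → hour 7) depends on it, venue unlock must finish by hour 7. Backing off its 3-hour duration gives a latest start of hour 4.

4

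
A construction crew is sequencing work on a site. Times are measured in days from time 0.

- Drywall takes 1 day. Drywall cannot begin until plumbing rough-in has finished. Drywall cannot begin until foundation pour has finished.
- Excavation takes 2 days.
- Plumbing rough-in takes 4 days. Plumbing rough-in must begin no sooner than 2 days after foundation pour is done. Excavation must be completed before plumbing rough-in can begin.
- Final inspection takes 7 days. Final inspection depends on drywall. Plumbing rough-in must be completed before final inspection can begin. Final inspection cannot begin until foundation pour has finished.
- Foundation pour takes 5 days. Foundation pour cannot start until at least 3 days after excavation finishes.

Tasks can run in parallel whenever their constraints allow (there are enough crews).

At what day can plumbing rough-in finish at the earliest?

Excavation has no prerequisites, so it starts at day 0 and finishes at day 2.
Foundation pour waits on excavation (finishes day 2, plus 3-day gap → day 5), so it starts at day 5 and finishes at 5 + 5 = day 10.
Plumbing rough-in needs all of foundation pour (finishes day 10, plus 2-day gap → day 12); excavation (finishes day 2). That puts its earliest start at day 12; it finishes at 12 + 4 = day 16.

16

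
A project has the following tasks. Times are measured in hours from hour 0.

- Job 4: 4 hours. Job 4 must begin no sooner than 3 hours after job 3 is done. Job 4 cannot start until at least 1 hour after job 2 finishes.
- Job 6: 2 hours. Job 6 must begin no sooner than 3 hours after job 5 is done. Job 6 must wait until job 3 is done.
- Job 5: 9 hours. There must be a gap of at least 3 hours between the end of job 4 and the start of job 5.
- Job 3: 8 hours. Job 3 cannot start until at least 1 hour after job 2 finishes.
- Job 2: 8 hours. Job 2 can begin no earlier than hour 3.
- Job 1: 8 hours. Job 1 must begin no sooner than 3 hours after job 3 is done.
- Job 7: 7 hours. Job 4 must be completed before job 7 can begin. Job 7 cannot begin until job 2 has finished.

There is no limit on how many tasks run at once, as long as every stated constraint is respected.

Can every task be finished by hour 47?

Job 2 waits on its own release at hour 3, so it starts at hour 3 and finishes at 3 + 8 = hour 11.
Job 3 cannot begin until job 2 (finishes hour 11, plus 1-hour gap → hour 12). It runs from hour 12 to 12 + 8 = hour 20.
Job 4 needs all of job 3 (finishes hour 20, plus 3-hour gap → hour 23); job 2 (finishes hour 11, plus 1-hour gap → hour 12). That puts its earliest start at hour 23; it finishes at 23 + 4 = hour 27.
Job 7 cannot start until job 4 (finishes hour 27); job 2 (finishes hour 11). The controlling bound is hour 27, so job 7 finishes at 27 + 7 = hour 34.
After job 4 (finishes hour 27, plus 3-hour gap → hour 30), job 5 can start at hour 30 and finishes at hour 39.
Job 6 needs all of job 5 (finishes hour 39, plus 3-hour gap → hour 42); job 3 (finishes hour 20). That puts its earliest start at hour 42; it finishes at 42 + 2 = hour 44.
Job 1 cannot begin until job 3 (finishes hour 20, plus 3-hour gap → hour 23). It runs from hour 23 to 23 + 8 = hour 31.
Every task is finished by hour 44, which is no later than the deadline of 47, so the schedule is feasible.

Yes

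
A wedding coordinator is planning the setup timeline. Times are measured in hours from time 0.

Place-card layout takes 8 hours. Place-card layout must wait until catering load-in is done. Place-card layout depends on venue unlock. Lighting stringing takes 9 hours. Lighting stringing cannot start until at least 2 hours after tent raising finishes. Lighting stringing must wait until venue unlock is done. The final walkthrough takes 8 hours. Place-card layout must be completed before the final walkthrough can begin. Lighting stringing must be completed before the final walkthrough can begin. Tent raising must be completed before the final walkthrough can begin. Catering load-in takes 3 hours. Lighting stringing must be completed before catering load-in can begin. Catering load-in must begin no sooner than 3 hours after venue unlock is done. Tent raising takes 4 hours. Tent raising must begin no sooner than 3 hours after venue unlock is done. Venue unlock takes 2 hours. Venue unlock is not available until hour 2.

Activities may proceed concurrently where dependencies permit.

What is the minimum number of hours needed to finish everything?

41

Venue unlock cannot begin until its own release at hour 2. It runs from hour 2 to 2 + 2 = hour 4.
Tent raising cannot begin until venue unlock (finishes hour 4, plus 3-hour gap → hour 7). It runs from hour 7 to 7 + 4 = hour 11.
Lighting stringing has to wait for tent raising (finishes hour 11, plus 2-hour gap → hour 13); venue unlock (finishes hour 4). The latest of these is hour 13, so lighting stringing runs hour 13 to 13 + 9 = hour 22.
Catering load-in needs all of lighting stringing (finishes hour 22); venue unlock (finishes hour 4, plus 3-hour gap → hour 7). That puts its earliest start at hour 22; it finishes at 22 + 3 = hour 25.
Place-card layout cannot start until catering load-in (finishes hour 25); venue unlock (finishes hour 4). The controlling bound is hour 25, so place-card layout finishes at 25 + 8 = hour 33.
The final walkthrough needs all of place-card layout (finishes hour 33); lighting stringing (finishes hour 22); tent raising (finishes hour 11). That puts its earliest start at hour 33; it finishes at 33 + 8 = hour 41.
All tasks are finished once the last one completes. Finish times: Venue unlock at 4, Tent raising at 11, Lighting stringing at 22, Catering load-in at 25, Place-card layout at 33, The final walkthrough at 41. The latest is hour 41.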